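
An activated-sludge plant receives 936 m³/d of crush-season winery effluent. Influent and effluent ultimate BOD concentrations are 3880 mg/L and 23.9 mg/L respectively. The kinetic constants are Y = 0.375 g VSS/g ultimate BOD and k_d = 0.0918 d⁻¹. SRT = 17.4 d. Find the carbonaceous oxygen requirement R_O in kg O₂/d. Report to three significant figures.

R_O ≈ 2870 kg O₂/d

Y_obs = Y / (1 + k_d θ_c) = 0.375 / (1 + 0.0918 × 17.4) = 0.375 / 2.597 = 0.1444.
ΔS = 3880 − 23.9 = 3856 mg/L, so the substrate removal rate is 936 × 3856/1000 = 3609 kg ultimate BOD/d.
P_X = Y_obs·Q·(S₀ − S) = 0.1444 × 3609 = 521.1 kg VSS/d.
Carbonaceous O₂ demand = substrate oxidised − cell-mass equivalent = 3609 − 1.42 × 521.1 = 2869 kg O₂/d.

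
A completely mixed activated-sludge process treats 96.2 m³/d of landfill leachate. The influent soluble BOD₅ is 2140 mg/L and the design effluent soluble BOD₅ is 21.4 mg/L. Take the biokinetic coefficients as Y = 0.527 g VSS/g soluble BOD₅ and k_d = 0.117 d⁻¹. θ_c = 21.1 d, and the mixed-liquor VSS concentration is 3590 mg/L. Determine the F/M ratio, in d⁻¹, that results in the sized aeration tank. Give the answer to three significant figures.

From the SRT design equation V = Y Q (S₀−S) θ_c / [X (1 + k_d θ_c)] = 0.527 × 96.2 × (2140 − 21.4) × 21.1 / [3590 × (1 + 0.117 × 21.1)] = 2.27×10^6 / 12453 = 182.0 m³.
F/M = Q·S₀ / (V·X) = 96.2 × 2140 / (182.0 × 3590) = 0.3151 g soluble BOD₅·(g VSS·d)⁻¹.

F/M ≈ 0.315 d⁻¹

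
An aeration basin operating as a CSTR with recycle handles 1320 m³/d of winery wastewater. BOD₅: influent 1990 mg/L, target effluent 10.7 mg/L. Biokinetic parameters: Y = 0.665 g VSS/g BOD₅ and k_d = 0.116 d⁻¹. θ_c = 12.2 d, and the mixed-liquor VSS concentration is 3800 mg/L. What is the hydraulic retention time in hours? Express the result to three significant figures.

τ ≈ 42.0 h

From the SRT design equation V = Y Q (S₀−S) θ_c / [X (1 + k_d θ_c)] = 0.665 × 1320 × (1990 − 10.7) × 12.2 / [3800 × (1 + 0.116 × 12.2)] = 2.12×10^7 / 9178 = 2310 m³.
Hydraulic retention time τ = V/Q = 2310 / 1320 = 1.750 d = 41.99 h.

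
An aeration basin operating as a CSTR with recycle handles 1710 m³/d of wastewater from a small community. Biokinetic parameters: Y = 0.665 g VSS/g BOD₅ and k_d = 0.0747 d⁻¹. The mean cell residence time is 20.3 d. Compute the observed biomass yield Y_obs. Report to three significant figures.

Y_obs ≈ 0.264 g VSS/g BOD₅

Observed yield with endogenous decay: Y_obs = Y / (1 + k_d·θ_c) = 0.665 / (1 + 0.0747 × 20.3) = 0.665 / 2.516 = 0.2643 g VSS/g BOD₅.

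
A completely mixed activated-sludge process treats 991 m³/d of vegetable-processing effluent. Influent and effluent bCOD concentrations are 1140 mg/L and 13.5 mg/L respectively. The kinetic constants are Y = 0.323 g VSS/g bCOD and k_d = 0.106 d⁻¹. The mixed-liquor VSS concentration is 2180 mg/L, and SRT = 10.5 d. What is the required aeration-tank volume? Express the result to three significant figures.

Steady-state biomass mass balance: V·X·(1 + k_d·θ_c) = Y·Q·(S₀ − S)·θ_c, so V = 0.323 × 991 × (1140 − 13.5) × 10.5 / [2180 × (1 + 0.106 × 10.5)] = 3.79×10^6 / 4606 = 821.9 m³.

V ≈ 822 m³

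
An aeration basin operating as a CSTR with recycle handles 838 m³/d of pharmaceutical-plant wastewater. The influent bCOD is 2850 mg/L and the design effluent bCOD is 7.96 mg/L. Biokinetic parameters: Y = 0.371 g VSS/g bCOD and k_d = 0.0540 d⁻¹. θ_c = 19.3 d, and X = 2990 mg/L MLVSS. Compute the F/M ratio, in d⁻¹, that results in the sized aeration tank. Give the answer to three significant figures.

Rearranging the biomass balance for a CMAS with decay, V = Y·Q·ΔS·θ_c / [X·(1+k_d θ_c)] = 0.371 × 838 × (2850 − 7.96) × 19.3 / [2990 × (1 + 0.0540 × 19.3)] = 1.71×10^7 / 6106 = 2793 m³.
F/M = applied load / biomass = Q·S₀/(V·X) = 838 × 2850 / (2793 × 2990) = 0.2860 d⁻¹.

F/M ≈ 0.286 d⁻¹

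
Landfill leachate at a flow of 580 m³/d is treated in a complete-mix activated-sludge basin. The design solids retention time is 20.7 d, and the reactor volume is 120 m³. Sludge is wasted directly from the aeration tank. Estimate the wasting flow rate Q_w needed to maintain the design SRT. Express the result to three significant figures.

Q_w ≈ 5.80 m³/d

For wasting at MLVSS concentration, Q_w = V/θ_c = 120.0/20.7 = 5.797 m³/d.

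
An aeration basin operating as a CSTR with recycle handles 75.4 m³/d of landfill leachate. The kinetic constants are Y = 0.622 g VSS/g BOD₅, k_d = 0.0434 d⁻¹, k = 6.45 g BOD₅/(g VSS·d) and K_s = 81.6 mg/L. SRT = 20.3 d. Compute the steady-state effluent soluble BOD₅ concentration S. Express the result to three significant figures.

S ≈ 1.93 mg/L

From the Monod/SRT balance for a CMAS, S = K_s·(1+k_d θ_c)/[θ_c·(Y k − k_d) − 1] = 81.6 × (1 + 0.0434 × 20.3) / [20.3 × (0.622 × 6.45 − 0.0434) − 1] = 153.5 / 79.56 = 1.929 mg/L.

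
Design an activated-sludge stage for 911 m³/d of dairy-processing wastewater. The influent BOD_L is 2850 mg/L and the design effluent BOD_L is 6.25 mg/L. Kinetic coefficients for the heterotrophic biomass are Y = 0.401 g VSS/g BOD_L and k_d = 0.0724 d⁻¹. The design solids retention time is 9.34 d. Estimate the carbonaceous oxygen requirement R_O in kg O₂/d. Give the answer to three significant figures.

R_O ≈ 1710 kg O₂/d

Correct the yield for decay: Y_obs = Y/(1 + k_d θ_c) = 0.401 / (1 + 0.0724 × 9.34) = 0.401 / 1.676 = 0.2392.
Q·(S₀ − S) = 911 × (2850 − 6.25) × 10⁻³ = 2591 kg/d removed.
Net sludge production P_X = 0.2392 × 2591 = 619.8 kg VSS/d.
Carbonaceous O₂ demand = substrate oxidised − cell-mass equivalent = 2591 − 1.42 × 619.8 = 1711 kg O₂/d.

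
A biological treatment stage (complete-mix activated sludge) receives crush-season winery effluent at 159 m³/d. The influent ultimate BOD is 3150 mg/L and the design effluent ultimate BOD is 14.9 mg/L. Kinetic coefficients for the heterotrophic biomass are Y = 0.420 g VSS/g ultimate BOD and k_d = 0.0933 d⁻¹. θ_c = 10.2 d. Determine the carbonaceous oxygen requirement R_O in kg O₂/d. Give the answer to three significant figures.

R_O ≈ 346 kg O₂/d

The observed yield is Y_obs = Y/(1 + k_d·θ_c) = 0.420 / (1 + 0.0933 × 10.2) = 0.420 / 1.952 = 0.2152 g VSS per g ultimate BOD removed.
ΔS = 3150 − 14.9 = 3135 mg/L, so the substrate removal rate is 159 × 3135/1000 = 498.5 kg ultimate BOD/d.
P_X = Y_obs·Q·(S₀ − S) = 0.2152 × 498.5 = 107.3 kg VSS/d.
Carbonaceous O₂ demand = substrate oxidised − cell-mass equivalent = 498.5 − 1.42 × 107.3 = 346.2 kg O₂/d.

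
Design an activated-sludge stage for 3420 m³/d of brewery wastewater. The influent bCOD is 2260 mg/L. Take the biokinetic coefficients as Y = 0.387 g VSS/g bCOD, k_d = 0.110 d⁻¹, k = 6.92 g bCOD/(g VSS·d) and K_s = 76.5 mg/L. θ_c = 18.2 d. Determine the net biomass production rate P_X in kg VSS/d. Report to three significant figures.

For a completely mixed reactor with recycle the Lawrence–McCarty relation gives S = K_s·(1 + k_d·θ_c) / [θ_c·(Y·k − k_d) − 1] = 76.5 × (1 + 0.110 × 18.2) / [18.2 × (0.387 × 6.92 − 0.110) − 1] = 229.7 / 45.74 = 5.021 mg/L.
Observed yield with endogenous decay: Y_obs = Y / (1 + k_d·θ_c) = 0.387 / (1 + 0.110 × 18.2) = 0.387 / 3.002 = 0.1289 g VSS/g bCOD.
Q·(S₀ − S) = 3420 × (2260 − 5.02) × 10⁻³ = 7712 kg/d removed.
Biomass produced: P_X = Y_obs·Q·ΔS = 0.1289 × 7712 ≈ 994.2 kg VSS/d.

P_X ≈ 994 kg VSS/d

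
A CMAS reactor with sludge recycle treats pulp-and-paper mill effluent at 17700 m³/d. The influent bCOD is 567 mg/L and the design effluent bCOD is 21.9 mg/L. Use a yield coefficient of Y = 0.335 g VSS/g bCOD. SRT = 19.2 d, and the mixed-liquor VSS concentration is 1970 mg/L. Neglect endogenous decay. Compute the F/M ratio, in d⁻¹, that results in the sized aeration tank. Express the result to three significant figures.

F/M ≈ 0.162 d⁻¹

Biomass mass balance (decay neglected): V·X = Y·Q·(S₀ − S)·θ_c, so V = 0.335 × 17700 × (567 − 21.9) × 19.2 / 1970 = 31501 m³.
F/M = applied load / biomass = Q·S₀/(V·X) = 17700 × 567 / (31501 × 1970) = 0.1617 d⁻¹.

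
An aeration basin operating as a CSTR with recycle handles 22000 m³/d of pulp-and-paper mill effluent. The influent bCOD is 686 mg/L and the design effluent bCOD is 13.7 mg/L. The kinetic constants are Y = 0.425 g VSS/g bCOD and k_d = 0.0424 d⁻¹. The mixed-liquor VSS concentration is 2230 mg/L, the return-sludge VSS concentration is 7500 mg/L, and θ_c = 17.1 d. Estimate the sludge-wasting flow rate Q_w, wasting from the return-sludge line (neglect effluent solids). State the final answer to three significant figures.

Q_w ≈ 486 m³/d

From the SRT design equation V = Y Q (S₀−S) θ_c / [X (1 + k_d θ_c)] = 0.425 × 22000 × (686 − 13.7) × 17.1 / [2230 × (1 + 0.0424 × 17.1)] = 1.07×10^8 / 3847 = 27943 m³.
Q_w = (V·X)/(θ_c X_r) = 27943 × 2230 / (17.1 × 7500) = 485.9 m³/d.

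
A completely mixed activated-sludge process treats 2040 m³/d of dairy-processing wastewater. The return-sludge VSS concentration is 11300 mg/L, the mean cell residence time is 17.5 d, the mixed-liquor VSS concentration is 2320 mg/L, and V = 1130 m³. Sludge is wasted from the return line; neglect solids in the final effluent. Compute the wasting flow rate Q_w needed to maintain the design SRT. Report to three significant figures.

Q_w ≈ 13.3 m³/d

Q_w = (V·X)/(θ_c X_r) = 1130 × 2320 / (17.5 × 11300) = 13.26 m³/d.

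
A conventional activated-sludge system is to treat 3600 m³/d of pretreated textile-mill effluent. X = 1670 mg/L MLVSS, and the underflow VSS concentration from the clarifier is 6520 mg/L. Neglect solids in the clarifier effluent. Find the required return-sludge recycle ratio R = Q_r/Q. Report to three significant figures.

Solids balance on the clarifier gives (1+R)X = R·X_r, so R = X/(X_r − X) = 1670 / (6520 − 1670) = 0.3443.

R ≈ 0.344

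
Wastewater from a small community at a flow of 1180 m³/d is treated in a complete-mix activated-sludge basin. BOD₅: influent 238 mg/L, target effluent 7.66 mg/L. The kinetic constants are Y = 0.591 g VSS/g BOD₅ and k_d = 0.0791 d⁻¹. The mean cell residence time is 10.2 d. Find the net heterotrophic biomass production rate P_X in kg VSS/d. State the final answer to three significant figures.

P_X ≈ 88.9 kg VSS/d

Y_obs = Y / (1 + k_d θ_c) = 0.591 / (1 + 0.0791 × 10.2) = 0.591 / 1.807 = 0.3271.
Substrate removed = Q·(S₀ − S) = 1180 m³/d × (238 − 7.66) g/m³ = 2.72×10^5 g/d = 271.8 kg/d.
Net biomass production P_X = Y_obs × Q·(S₀ − S) = 0.3271 × 271.8 = 88.90 kg VSS/d.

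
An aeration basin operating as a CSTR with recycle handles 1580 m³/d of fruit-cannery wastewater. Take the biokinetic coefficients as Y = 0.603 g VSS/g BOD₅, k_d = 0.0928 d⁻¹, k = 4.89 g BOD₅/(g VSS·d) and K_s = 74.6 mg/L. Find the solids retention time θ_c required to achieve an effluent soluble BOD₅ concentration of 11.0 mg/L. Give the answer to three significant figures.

θ_c ≈ 3.50 d

From 1/θ_c = Y·k·S/(K_s + S) − k_d: Y·k·S/(K_s+S) = 0.603 × 4.89 × 11.0 / (74.6 + 11.0) = 0.3789 d⁻¹.
θ_c = 1/(μ − k_d) = 1/(0.3789 − 0.0928) = 1/0.2861 = 3.495 d.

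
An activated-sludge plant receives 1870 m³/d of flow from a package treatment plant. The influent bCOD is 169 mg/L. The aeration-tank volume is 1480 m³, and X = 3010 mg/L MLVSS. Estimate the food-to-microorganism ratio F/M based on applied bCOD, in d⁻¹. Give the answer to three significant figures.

F/M = Q·S₀ / (V·X) = 1870 × 169 / (1480 × 3010) = 0.07094 g bCOD·(g VSS·d)⁻¹.

F/M ≈ 0.0709 d⁻¹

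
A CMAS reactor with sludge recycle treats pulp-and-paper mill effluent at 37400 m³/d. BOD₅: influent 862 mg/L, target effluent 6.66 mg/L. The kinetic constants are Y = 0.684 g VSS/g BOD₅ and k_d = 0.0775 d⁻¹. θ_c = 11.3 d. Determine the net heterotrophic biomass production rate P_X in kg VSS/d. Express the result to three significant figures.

Observed yield with endogenous decay: Y_obs = Y / (1 + k_d·θ_c) = 0.684 / (1 + 0.0775 × 11.3) = 0.684 / 1.876 = 0.3647 g VSS/g BOD₅.
Q·(S₀ − S) = 37400 × (862 − 6.66) × 10⁻³ = 31990 kg/d removed.
Biomass produced: P_X = Y_obs·Q·ΔS = 0.3647 × 31990 ≈ 11665 kg VSS/d.

P_X ≈ 11700 kg VSS/d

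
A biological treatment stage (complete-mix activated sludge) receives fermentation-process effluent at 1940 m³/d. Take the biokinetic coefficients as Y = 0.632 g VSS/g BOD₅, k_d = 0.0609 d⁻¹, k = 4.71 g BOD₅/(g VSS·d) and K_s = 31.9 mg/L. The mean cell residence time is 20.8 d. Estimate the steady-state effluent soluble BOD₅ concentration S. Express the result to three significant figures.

For a completely mixed reactor with recycle the Lawrence–McCarty relation gives S = K_s·(1 + k_d·θ_c) / [θ_c·(Y·k − k_d) − 1] = 31.9 × (1 + 0.0609 × 20.8) / [20.8 × (0.632 × 4.71 − 0.0609) − 1] = 72.31 / 59.65 = 1.212 mg/L.

S ≈ 1.21 mg/L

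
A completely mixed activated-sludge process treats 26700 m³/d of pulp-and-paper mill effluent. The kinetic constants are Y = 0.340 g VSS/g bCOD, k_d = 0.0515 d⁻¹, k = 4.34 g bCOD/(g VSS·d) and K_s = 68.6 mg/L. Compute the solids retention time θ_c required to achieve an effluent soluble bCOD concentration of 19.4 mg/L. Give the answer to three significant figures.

θ_c ≈ 3.65 d

From 1/θ_c = Y·k·S/(K_s + S) − k_d: Y·k·S/(K_s+S) = 0.340 × 4.34 × 19.4 / (68.6 + 19.4) = 0.3253 d⁻¹.
θ_c = 1/(μ − k_d) = 1/(0.3253 − 0.0515) = 1/0.2738 = 3.652 d.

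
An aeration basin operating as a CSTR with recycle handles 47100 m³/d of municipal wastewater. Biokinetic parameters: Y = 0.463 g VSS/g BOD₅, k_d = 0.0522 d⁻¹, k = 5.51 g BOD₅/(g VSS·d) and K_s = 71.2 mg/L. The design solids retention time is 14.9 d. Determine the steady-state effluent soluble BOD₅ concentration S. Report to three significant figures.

From the Monod/SRT balance for a CMAS, S = K_s·(1+k_d θ_c)/[θ_c·(Y k − k_d) − 1] = 71.2 × (1 + 0.0522 × 14.9) / [14.9 × (0.463 × 5.51 − 0.0522) − 1] = 126.6 / 36.23 = 3.493 mg/L.

S ≈ 3.49 mg/L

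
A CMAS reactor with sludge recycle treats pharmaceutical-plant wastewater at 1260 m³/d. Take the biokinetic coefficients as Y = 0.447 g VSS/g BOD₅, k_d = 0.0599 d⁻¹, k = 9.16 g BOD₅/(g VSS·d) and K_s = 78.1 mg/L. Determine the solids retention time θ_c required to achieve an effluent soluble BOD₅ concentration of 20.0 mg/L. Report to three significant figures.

θ_c ≈ 1.29 d

At the target effluent, Y k S/(K_s+S) = 0.447×9.16×20.0/98.10 = 0.8348 d⁻¹.
Then 1/θ_c = μ − k_d = 0.8348 − 0.0599 = 0.7749 d⁻¹, giving θ_c = 1.291 d.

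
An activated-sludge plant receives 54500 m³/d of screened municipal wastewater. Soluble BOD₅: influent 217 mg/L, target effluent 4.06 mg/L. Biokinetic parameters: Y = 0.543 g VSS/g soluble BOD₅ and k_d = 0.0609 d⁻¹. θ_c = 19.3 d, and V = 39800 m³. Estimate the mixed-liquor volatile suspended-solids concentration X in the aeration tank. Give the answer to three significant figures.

X ≈ 1400 mg/L

Solving the biomass balance for X: X = Y Q (S₀−S) θ_c / [V (1+k_d θ_c)] = 0.543 × 54500 × (217 − 4.06) × 19.3 / [39800 × (1 + 0.0609 × 19.3)] = 1405 mg/L.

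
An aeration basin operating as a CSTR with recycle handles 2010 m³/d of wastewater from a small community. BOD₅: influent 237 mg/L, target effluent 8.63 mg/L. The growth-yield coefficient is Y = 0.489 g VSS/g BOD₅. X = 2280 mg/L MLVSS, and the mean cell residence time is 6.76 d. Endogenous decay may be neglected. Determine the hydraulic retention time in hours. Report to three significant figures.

With k_d = 0 the design equation reduces to V = Y Q (S₀−S) θ_c / X = 0.489 × 2010 × (237 − 8.63) × 6.76 / 2280 = 665.5 m³.
Hydraulic retention time τ = V/Q = 665.5 / 2010 = 0.3311 d = 7.946 h.

τ ≈ 7.95 h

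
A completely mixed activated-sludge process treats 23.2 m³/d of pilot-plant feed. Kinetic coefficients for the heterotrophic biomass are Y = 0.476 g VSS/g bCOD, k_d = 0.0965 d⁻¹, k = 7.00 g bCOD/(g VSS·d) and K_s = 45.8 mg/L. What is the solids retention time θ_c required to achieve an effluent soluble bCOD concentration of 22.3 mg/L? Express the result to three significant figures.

From 1/θ_c = Y·k·S/(K_s + S) − k_d: Y·k·S/(K_s+S) = 0.476 × 7.00 × 22.3 / (45.8 + 22.3) = 1.091 d⁻¹.
1/θ_c = 1.091 − 0.0965 = 0.9946 d⁻¹, so θ_c = 1.005 d.

θ_c ≈ 1.01 d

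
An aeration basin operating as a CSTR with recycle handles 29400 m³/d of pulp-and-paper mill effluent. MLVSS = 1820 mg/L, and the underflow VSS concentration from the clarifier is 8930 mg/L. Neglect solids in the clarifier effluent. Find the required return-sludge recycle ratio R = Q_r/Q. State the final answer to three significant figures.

R ≈ 0.256

Solids balance on the clarifier gives (1+R)X = R·X_r, so R = X/(X_r − X) = 1820 / (8930 − 1820) = 0.2560.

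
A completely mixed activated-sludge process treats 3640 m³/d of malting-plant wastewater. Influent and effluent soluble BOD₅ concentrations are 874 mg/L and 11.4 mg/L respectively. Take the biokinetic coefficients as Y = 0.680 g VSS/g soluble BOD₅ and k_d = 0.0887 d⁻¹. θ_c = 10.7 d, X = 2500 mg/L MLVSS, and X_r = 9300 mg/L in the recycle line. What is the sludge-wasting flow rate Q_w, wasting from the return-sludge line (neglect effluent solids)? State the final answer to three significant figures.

Q_w ≈ 118 m³/d

From the SRT design equation V = Y Q (S₀−S) θ_c / [X (1 + k_d θ_c)] = 0.680 × 3640 × (874 − 11.4) × 10.7 / [2500 × (1 + 0.0887 × 10.7)] = 2.28×10^7 / 4873 = 4688 m³.
Wasting from the return line (neglecting effluent solids): Q_w = V·X / (θ_c·X_r) = 4688 × 2500 / (10.7 × 9300) = 117.8 m³/d.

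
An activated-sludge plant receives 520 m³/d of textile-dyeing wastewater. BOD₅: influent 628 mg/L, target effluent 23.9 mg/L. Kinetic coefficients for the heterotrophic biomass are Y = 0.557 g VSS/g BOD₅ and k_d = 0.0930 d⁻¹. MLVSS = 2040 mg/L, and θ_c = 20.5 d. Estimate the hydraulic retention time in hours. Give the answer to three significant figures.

Steady-state biomass mass balance: V·X·(1 + k_d·θ_c) = Y·Q·(S₀ − S)·θ_c, so V = 0.557 × 520 × (628 − 23.9) × 20.5 / [2040 × (1 + 0.0930 × 20.5)] = 3.59×10^6 / 5929 = 605.0 m³.
HRT = V/Q = 605.0 m³ / 520 m³·d⁻¹ = 1.163 d × 24 = 27.92 h.

τ ≈ 27.9 h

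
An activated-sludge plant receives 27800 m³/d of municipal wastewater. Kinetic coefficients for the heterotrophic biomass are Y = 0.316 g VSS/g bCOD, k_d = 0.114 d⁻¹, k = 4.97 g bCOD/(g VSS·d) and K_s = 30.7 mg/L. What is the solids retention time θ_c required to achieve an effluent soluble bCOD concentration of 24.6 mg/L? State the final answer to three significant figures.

θ_c ≈ 1.71 d

From 1/θ_c = Y·k·S/(K_s + S) − k_d: Y·k·S/(K_s+S) = 0.316 × 4.97 × 24.6 / (30.7 + 24.6) = 0.6986 d⁻¹.
Then 1/θ_c = μ − k_d = 0.6986 − 0.114 = 0.5846 d⁻¹, giving θ_c = 1.710 d.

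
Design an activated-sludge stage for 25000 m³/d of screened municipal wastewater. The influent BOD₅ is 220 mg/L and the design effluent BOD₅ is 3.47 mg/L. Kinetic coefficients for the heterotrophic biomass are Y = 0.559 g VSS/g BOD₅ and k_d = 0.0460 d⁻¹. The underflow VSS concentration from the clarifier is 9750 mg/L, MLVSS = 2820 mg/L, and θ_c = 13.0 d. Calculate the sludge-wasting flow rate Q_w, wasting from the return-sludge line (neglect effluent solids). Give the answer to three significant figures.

Rearranging the biomass balance for a CMAS with decay, V = Y·Q·ΔS·θ_c / [X·(1+k_d θ_c)] = 0.559 × 25000 × (220 − 3.47) × 13.0 / [2820 × (1 + 0.0460 × 13.0)] = 3.93×10^7 / 4506 = 8729 m³.
Wasting from the return line (neglecting effluent solids): Q_w = V·X / (θ_c·X_r) = 8729 × 2820 / (13.0 × 9750) = 194.2 m³/d.

Q_w ≈ 194 m³/d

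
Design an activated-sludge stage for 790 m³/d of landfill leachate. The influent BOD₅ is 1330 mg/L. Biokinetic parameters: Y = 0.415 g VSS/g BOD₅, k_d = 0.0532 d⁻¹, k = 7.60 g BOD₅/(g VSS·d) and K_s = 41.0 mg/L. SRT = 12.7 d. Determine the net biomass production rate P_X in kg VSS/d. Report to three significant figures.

P_X ≈ 260 kg VSS/d

Effluent substrate depends only on kinetics and SRT: S = K_s(1 + k_d θ_c) / [θ_c(Yk − k_d) − 1] = 41.0 × (1 + 0.0532 × 12.7) / [12.7 × (0.415 × 7.60 − 0.0532) − 1] = 68.70 / 38.38 = 1.790 mg/L.
Correct the yield for decay: Y_obs = Y/(1 + k_d θ_c) = 0.415 / (1 + 0.0532 × 12.7) = 0.415 / 1.676 = 0.2477.
ΔS = 1330 − 1.79 = 1328 mg/L, so the substrate removal rate is 790 × 1328/1000 = 1049 kg BOD₅/d.
So the net sludge growth is P_X = 0.2477 × 1049 = 259.9 kg VSS/d.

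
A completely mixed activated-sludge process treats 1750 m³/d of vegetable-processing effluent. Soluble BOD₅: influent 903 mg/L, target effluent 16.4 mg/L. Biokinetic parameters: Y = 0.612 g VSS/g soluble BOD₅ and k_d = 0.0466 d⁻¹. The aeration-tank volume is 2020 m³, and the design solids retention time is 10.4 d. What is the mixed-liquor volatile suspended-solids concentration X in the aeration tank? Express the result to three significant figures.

X = Y·Q·ΔS·θ_c / [V·(1 + k_d θ_c)] = 0.612 × 1750 × (903 − 16.4) × 10.4 / [2020 × (1 + 0.0466 × 10.4)] = 3293 mg/L.

X ≈ 3290 mg/L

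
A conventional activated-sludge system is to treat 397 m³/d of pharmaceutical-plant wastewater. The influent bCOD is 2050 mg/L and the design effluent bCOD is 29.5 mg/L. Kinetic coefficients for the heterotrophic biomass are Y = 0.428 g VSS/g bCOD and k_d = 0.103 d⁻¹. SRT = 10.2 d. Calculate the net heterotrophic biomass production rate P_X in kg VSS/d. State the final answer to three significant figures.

P_X ≈ 167 kg VSS/d

Observed yield with endogenous decay: Y_obs = Y / (1 + k_d·θ_c) = 0.428 / (1 + 0.103 × 10.2) = 0.428 / 2.051 = 0.2087 g VSS/g bCOD.
Mass of bCOD removed per day: Q(S₀ − S) = 397 × 2020 g/m³ = 802.1 kg/d.
Net biomass production P_X = Y_obs × Q·(S₀ − S) = 0.2087 × 802.1 = 167.4 kg VSS/d.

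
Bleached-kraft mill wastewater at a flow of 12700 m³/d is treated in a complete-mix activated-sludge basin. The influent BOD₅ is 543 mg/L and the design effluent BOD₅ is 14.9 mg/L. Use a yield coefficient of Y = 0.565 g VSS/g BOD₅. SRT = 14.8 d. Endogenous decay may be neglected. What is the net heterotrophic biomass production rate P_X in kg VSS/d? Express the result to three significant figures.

P_X ≈ 3790 kg VSS/d

With endogenous decay neglected, the observed yield equals the true yield: Y_obs = Y = 0.565 g VSS/g BOD₅.
ΔS = 543 − 14.9 = 528.1 mg/L, so the substrate removal rate is 12700 × 528.1/1000 = 6707 kg BOD₅/d.
P_X = Y_obs · Q(S₀ − S) = 0.5650 × 6707 = 3789 kg VSS/d.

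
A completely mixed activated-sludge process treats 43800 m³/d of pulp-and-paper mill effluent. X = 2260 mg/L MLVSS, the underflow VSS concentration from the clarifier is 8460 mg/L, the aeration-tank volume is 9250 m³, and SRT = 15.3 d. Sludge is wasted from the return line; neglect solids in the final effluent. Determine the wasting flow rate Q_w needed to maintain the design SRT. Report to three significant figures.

Q_w = (V·X)/(θ_c X_r) = 9250 × 2260 / (15.3 × 8460) = 161.5 m³/d.

Q_w ≈ 162 m³/d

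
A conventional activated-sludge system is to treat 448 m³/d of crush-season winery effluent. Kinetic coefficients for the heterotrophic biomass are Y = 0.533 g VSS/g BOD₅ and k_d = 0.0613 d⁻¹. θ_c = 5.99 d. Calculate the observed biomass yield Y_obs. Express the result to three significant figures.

Y_obs = Y / (1 + k_d θ_c) = 0.533 / (1 + 0.0613 × 5.99) = 0.533 / 1.367 = 0.3899.

Y_obs ≈ 0.390 g VSS/g BOD₅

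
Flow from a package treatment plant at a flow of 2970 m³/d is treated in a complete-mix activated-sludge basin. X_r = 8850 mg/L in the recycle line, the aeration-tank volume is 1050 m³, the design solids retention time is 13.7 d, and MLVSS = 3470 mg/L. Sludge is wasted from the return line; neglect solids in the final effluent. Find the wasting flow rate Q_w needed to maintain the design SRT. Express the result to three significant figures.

θ_c = V·X/(Q_w·X_r) when wasting from the recycle, so Q_w = V·X/(θ_c·X_r) = 1050 × 3470 / (13.7 × 8850) = 30.05 m³/d.

Q_w ≈ 30.1 m³/d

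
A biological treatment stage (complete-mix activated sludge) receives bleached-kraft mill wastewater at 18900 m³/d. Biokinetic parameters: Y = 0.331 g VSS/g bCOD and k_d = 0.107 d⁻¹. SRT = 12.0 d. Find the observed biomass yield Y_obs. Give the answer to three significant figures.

Y_obs ≈ 0.145 g VSS/g bCOD

Correct the yield for decay: Y_obs = Y/(1 + k_d θ_c) = 0.331 / (1 + 0.107 × 12.0) = 0.331 / 2.284 = 0.1449.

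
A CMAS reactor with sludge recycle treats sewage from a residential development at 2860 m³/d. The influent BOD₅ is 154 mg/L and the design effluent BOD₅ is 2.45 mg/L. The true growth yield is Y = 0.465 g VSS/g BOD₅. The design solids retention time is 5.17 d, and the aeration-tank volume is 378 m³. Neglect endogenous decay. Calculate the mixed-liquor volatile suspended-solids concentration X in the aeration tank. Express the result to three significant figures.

X ≈ 2760 mg/L

From V·X = Y·Q·(S₀ − S)·θ_c (decay neglected): X = 0.465 × 2860 × (154 − 2.45) × 5.17 / 378 = 2757 mg/L.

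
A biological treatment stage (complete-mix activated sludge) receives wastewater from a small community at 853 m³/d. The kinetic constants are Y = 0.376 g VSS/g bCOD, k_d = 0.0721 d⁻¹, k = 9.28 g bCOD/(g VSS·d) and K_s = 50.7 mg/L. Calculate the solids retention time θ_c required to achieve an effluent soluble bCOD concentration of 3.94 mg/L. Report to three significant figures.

θ_c ≈ 5.57 d

From 1/θ_c = Y·k·S/(K_s + S) − k_d: Y·k·S/(K_s+S) = 0.376 × 9.28 × 3.94 / (50.7 + 3.94) = 0.2516 d⁻¹.
Then 1/θ_c = μ − k_d = 0.2516 − 0.0721 = 0.1795 d⁻¹, giving θ_c = 5.571 d.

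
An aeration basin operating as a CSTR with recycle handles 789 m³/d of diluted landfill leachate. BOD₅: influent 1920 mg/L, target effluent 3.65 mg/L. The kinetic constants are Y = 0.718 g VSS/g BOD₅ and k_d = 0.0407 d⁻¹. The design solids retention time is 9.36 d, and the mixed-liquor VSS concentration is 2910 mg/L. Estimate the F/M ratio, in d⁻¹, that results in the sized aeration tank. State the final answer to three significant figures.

F/M ≈ 0.206 d⁻¹

From the SRT design equation V = Y Q (S₀−S) θ_c / [X (1 + k_d θ_c)] = 0.718 × 789 × (1920 − 3.65) × 9.36 / [2910 × (1 + 0.0407 × 9.36)] = 1.02×10^7 / 4019 = 2529 m³.
Food-to-microorganism ratio F/M = Q S₀ / (V X) = 789 × 1920 / (2529 × 2910) = 0.2059 d⁻¹.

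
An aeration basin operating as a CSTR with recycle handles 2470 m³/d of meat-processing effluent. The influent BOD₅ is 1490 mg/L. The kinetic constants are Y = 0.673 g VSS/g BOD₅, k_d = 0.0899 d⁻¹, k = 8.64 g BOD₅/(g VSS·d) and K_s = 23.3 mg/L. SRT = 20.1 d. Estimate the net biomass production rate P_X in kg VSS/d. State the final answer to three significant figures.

P_X ≈ 882 kg VSS/d

Effluent substrate depends only on kinetics and SRT: S = K_s(1 + k_d θ_c) / [θ_c(Yk − k_d) − 1] = 23.3 × (1 + 0.0899 × 20.1) / [20.1 × (0.673 × 8.64 − 0.0899) − 1] = 65.40 / 114.1 = 0.5734 mg/L.
Observed yield with endogenous decay: Y_obs = Y / (1 + k_d·θ_c) = 0.673 / (1 + 0.0899 × 20.1) = 0.673 / 2.807 = 0.2398 g VSS/g BOD₅.
ΔS = 1490 − 0.573 = 1489 mg/L, so the substrate removal rate is 2470 × 1489/1000 = 3679 kg BOD₅/d.
So the net sludge growth is P_X = 0.2398 × 3679 = 882.0 kg VSS/d.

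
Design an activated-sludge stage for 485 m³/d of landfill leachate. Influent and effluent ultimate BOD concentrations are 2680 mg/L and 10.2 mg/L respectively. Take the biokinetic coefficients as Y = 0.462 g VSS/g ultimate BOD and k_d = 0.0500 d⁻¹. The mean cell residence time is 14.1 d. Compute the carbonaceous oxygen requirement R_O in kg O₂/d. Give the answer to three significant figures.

Y_obs = Y / (1 + k_d θ_c) = 0.462 / (1 + 0.0500 × 14.1) = 0.462 / 1.705 = 0.2710.
Q·(S₀ − S) = 485 × (2680 − 10.2) × 10⁻³ = 1295 kg/d removed.
Biomass synthesised: P_X = Y_obs × 1295 = 350.9 kg VSS/d.
R_O = Q·ΔS − 1.42 P_X = 1295 − 498.2 = 796.6 kg O₂/d.

R_O ≈ 797 kg O₂/d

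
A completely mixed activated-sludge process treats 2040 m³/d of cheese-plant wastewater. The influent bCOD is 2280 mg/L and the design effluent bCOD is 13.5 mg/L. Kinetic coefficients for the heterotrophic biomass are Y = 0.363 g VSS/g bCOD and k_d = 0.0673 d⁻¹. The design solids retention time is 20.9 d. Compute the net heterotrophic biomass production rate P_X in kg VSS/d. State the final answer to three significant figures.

Y_obs = Y / (1 + k_d θ_c) = 0.363 / (1 + 0.0673 × 20.9) = 0.363 / 2.407 = 0.1508.
Substrate removed = Q·(S₀ − S) = 2040 m³/d × (2280 − 13.5) g/m³ = 4.62×10^6 g/d = 4624 kg/d.
P_X = Y_obs · Q(S₀ − S) = 0.1508 × 4624 = 697.4 kg VSS/d.

P_X ≈ 697 kg VSS/d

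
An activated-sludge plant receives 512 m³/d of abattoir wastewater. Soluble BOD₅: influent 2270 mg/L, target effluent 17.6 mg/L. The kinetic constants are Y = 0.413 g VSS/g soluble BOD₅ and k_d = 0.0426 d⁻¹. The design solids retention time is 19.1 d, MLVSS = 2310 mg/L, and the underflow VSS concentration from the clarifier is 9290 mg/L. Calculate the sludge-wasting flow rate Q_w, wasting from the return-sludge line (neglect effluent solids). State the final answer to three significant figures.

Steady-state biomass mass balance: V·X·(1 + k_d·θ_c) = Y·Q·(S₀ − S)·θ_c, so V = 0.413 × 512 × (2270 − 17.6) × 19.1 / [2310 × (1 + 0.0426 × 19.1)] = 9.1×10^6 / 4190 = 2171 m³.
θ_c = V·X/(Q_w·X_r) when wasting from the recycle, so Q_w = V·X/(θ_c·X_r) = 2171 × 2310 / (19.1 × 9290) = 28.27 m³/d.

Q_w ≈ 28.3 m³/d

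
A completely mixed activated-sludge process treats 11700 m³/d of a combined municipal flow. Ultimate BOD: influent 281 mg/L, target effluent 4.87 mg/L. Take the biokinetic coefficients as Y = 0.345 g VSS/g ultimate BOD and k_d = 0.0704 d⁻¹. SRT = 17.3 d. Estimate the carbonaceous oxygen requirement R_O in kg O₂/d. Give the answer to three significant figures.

The observed yield is Y_obs = Y/(1 + k_d·θ_c) = 0.345 / (1 + 0.0704 × 17.3) = 0.345 / 2.218 = 0.1556 g VSS per g ultimate BOD removed.
ΔS = 281 − 4.87 = 276.1 mg/L, so the substrate removal rate is 11700 × 276.1/1000 = 3231 kg ultimate BOD/d.
Net sludge production P_X = 0.1556 × 3231 = 502.5 kg VSS/d.
R_O = Q·ΔS − 1.42 P_X = 3231 − 713.6 = 2517 kg O₂/d.

R_O ≈ 2520 kg O₂/d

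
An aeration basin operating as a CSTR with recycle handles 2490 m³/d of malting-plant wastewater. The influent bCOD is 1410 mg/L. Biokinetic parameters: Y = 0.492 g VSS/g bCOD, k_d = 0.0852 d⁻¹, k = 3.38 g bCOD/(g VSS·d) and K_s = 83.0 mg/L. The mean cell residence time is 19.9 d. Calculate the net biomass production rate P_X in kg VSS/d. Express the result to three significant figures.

Effluent substrate depends only on kinetics and SRT: S = K_s(1 + k_d θ_c) / [θ_c(Yk − k_d) − 1] = 83.0 × (1 + 0.0852 × 19.9) / [19.9 × (0.492 × 3.38 − 0.0852) − 1] = 223.7 / 30.40 = 7.360 mg/L.
The observed yield is Y_obs = Y/(1 + k_d·θ_c) = 0.492 / (1 + 0.0852 × 19.9) = 0.492 / 2.695 = 0.1825 g VSS per g bCOD removed.
Q·(S₀ − S) = 2490 × (1410 − 7.36) × 10⁻³ = 3493 kg/d removed.
So the net sludge growth is P_X = 0.1825 × 3493 = 637.5 kg VSS/d.

P_X ≈ 637 kg VSS/d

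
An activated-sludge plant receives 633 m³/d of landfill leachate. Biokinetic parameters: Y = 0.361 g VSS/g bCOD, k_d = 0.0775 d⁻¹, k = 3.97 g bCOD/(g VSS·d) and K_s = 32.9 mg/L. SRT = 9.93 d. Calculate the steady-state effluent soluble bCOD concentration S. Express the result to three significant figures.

S ≈ 4.67 mg/L

From the Monod/SRT balance for a CMAS, S = K_s·(1+k_d θ_c)/[θ_c·(Y k − k_d) − 1] = 32.9 × (1 + 0.0775 × 9.93) / [9.93 × (0.361 × 3.97 − 0.0775) − 1] = 58.22 / 12.46 = 4.672 mg/L.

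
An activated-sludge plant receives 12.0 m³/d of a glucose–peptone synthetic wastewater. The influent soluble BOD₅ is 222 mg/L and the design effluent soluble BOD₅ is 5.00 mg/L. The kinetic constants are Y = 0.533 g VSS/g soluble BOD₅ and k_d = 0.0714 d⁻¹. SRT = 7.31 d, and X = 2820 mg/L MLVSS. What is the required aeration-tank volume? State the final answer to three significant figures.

Rearranging the biomass balance for a CMAS with decay, V = Y·Q·ΔS·θ_c / [X·(1+k_d θ_c)] = 0.533 × 12.0 × (222 − 5.00) × 7.31 / [2820 × (1 + 0.0714 × 7.31)] = 1.01×10^4 / 4292 = 2.364 m³.

V ≈ 2.36 m³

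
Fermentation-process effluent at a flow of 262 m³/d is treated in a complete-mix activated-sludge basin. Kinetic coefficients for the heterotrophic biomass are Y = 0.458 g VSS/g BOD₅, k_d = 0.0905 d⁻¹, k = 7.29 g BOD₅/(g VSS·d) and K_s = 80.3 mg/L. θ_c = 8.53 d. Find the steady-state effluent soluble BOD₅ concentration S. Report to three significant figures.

S ≈ 5.33 mg/L

For a completely mixed reactor with recycle the Lawrence–McCarty relation gives S = K_s·(1 + k_d·θ_c) / [θ_c·(Y·k − k_d) − 1] = 80.3 × (1 + 0.0905 × 8.53) / [8.53 × (0.458 × 7.29 − 0.0905) − 1] = 142.3 / 26.71 = 5.328 mg/L.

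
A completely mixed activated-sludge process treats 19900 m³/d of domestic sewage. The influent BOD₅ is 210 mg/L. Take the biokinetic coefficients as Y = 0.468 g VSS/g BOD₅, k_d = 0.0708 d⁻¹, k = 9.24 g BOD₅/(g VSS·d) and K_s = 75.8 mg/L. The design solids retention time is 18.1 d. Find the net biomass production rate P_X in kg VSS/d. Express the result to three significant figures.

From the Monod/SRT balance for a CMAS, S = K_s·(1+k_d θ_c)/[θ_c·(Y k − k_d) − 1] = 75.8 × (1 + 0.0708 × 18.1) / [18.1 × (0.468 × 9.24 − 0.0708) − 1] = 172.9 / 75.99 = 2.276 mg/L.
Y_obs = Y / (1 + k_d θ_c) = 0.468 / (1 + 0.0708 × 18.1) = 0.468 / 2.281 = 0.2051.
ΔS = 210 − 2.28 = 207.7 mg/L, so the substrate removal rate is 19900 × 207.7/1000 = 4134 kg BOD₅/d.
Biomass produced: P_X = Y_obs·Q·ΔS = 0.2051 × 4134 ≈ 847.9 kg VSS/d.

P_X ≈ 848 kg VSS/d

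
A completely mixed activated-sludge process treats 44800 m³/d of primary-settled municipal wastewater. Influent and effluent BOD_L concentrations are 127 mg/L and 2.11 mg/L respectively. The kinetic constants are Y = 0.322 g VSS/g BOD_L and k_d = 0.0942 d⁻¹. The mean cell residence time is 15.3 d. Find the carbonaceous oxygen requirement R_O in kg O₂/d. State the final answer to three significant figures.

R_O ≈ 4550 kg O₂/d

The observed yield is Y_obs = Y/(1 + k_d·θ_c) = 0.322 / (1 + 0.0942 × 15.3) = 0.322 / 2.441 = 0.1319 g VSS per g BOD_L removed.
ΔS = 127 − 2.11 = 124.9 mg/L, so the substrate removal rate is 44800 × 124.9/1000 = 5595 kg BOD_L/d.
P_X = Y_obs·Q·(S₀ − S) = 0.1319 × 5595 = 738.0 kg VSS/d.
Carbonaceous O₂ demand = substrate oxidised − cell-mass equivalent = 5595 − 1.42 × 738.0 = 4547 kg O₂/d.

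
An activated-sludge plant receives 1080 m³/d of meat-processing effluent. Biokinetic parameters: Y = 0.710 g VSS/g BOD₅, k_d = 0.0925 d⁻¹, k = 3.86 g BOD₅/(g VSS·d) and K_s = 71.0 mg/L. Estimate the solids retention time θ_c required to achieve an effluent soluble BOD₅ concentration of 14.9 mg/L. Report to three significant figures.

Specific growth rate at S = 14.9 mg/L: μ = YkS/(K_s+S) = 0.710·3.86·14.9/(71.0+14.9) = 0.4754 d⁻¹.
θ_c = 1/(μ − k_d) = 1/(0.4754 − 0.0925) = 1/0.3829 = 2.612 d.

θ_c ≈ 2.61 d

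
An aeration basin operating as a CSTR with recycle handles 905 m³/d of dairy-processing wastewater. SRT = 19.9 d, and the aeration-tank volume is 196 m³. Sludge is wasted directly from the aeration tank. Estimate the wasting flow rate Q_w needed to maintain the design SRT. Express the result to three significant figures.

Q_w ≈ 9.85 m³/d

For wasting at MLVSS concentration, Q_w = V/θ_c = 196.0/19.9 = 9.849 m³/d.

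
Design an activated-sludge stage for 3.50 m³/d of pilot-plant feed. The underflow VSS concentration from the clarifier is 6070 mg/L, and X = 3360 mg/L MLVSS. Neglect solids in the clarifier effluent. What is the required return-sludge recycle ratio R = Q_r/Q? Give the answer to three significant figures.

Solids balance on the clarifier gives (1+R)X = R·X_r, so R = X/(X_r − X) = 3360 / (6070 − 3360) = 1.240.

R ≈ 1.24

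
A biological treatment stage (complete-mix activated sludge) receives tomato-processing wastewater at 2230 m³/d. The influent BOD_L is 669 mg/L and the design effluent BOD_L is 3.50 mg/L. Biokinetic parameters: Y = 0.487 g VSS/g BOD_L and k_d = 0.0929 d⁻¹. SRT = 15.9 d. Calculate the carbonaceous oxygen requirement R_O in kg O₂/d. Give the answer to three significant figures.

R_O ≈ 1070 kg O₂/d

Observed yield with endogenous decay: Y_obs = Y / (1 + k_d·θ_c) = 0.487 / (1 + 0.0929 × 15.9) = 0.487 / 2.477 = 0.1966 g VSS/g BOD_L.
Mass of BOD_L removed per day: Q(S₀ − S) = 2230 × 665.5 g/m³ = 1484 kg/d.
Net sludge production P_X = 0.1966 × 1484 = 291.8 kg VSS/d.
R_O = Q·ΔS − 1.42 P_X = 1484 − 414.3 = 1070 kg O₂/d.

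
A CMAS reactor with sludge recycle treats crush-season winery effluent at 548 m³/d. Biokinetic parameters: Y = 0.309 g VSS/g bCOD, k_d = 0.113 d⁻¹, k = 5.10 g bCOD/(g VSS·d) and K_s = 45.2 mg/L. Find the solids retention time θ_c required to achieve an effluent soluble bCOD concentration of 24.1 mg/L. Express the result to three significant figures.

From 1/θ_c = Y·k·S/(K_s + S) − k_d: Y·k·S/(K_s+S) = 0.309 × 5.10 × 24.1 / (45.2 + 24.1) = 0.5480 d⁻¹.
1/θ_c = 0.5480 − 0.113 = 0.4350 d⁻¹, so θ_c = 2.299 d.

θ_c ≈ 2.30 d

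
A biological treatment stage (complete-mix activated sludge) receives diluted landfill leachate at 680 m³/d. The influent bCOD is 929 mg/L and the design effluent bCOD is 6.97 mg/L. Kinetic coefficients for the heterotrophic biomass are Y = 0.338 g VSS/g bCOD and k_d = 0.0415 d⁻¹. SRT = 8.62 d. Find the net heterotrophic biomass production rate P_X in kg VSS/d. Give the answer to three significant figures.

Y_obs = Y / (1 + k_d θ_c) = 0.338 / (1 + 0.0415 × 8.62) = 0.338 / 1.358 = 0.2489.
Substrate removed = Q·(S₀ − S) = 680 m³/d × (929 − 6.97) g/m³ = 6.27×10^5 g/d = 627.0 kg/d.
Biomass produced: P_X = Y_obs·Q·ΔS = 0.2489 × 627.0 ≈ 156.1 kg VSS/d.

P_X ≈ 156 kg VSS/d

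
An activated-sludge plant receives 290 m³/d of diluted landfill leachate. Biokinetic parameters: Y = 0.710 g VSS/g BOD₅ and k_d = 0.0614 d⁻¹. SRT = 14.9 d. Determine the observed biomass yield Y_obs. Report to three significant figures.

Y_obs = Y / (1 + k_d θ_c) = 0.710 / (1 + 0.0614 × 14.9) = 0.710 / 1.915 = 0.3708.

Y_obs ≈ 0.371 g VSS/g BOD₅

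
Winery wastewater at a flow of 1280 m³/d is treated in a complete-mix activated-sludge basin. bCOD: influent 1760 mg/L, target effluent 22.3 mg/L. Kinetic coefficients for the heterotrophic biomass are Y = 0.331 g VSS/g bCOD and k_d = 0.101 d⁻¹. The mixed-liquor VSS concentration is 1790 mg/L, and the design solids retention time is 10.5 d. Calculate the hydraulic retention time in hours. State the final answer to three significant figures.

From the SRT design equation V = Y Q (S₀−S) θ_c / [X (1 + k_d θ_c)] = 0.331 × 1280 × (1760 − 22.3) × 10.5 / [1790 × (1 + 0.101 × 10.5)] = 7.73×10^6 / 3688 = 2096 m³.
τ = V/Q = 2096/1280 = 1.637 d, or 39.30 h.

τ ≈ 39.3 h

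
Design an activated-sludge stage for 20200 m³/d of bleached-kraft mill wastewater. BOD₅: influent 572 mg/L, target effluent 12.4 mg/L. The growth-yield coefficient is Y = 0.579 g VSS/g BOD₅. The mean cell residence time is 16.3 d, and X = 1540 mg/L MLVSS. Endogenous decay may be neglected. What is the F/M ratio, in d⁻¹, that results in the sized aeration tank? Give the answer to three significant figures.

F/M ≈ 0.108 d⁻¹

V·X = Y·Q·ΔS·θ_c gives V = 0.579 × 20200 × (572 − 12.4) × 16.3 / 1540 = 69275 m³.
F/M = Q·S₀ / (V·X) = 20200 × 572 / (69275 × 1540) = 0.1083 g BOD₅·(g VSS·d)⁻¹.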